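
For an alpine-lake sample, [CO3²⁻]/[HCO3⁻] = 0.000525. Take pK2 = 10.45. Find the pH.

pH = 7.17

From K2 = [H⁺][CO3²⁻]/[HCO3⁻]:  pH = pK2 + log₁₀([CO3²⁻]/[HCO3⁻])
log₁₀(0.000525) = -3.280
pH = 10.45 + (-3.280) = 7.17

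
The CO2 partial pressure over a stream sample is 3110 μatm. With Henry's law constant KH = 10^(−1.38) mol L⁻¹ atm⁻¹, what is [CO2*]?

KH = 10^(−1.38) = 4.169×10^-2 mol L⁻¹ atm⁻¹
[CO2*] = KH · pCO2 = 4.169×10^-2 × 3110×10^-6 atm = 1.30×10^-4 mol/L

[CO2*] = 130 μmol/L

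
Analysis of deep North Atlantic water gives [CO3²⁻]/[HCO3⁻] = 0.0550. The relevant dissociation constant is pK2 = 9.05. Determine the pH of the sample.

pH = 7.79

From K2 = [H⁺][CO3²⁻]/[HCO3⁻]:  pH = pK2 + log₁₀([CO3²⁻]/[HCO3⁻])
log₁₀(0.0550) = -1.260
pH = 9.05 + (-1.260) = 7.79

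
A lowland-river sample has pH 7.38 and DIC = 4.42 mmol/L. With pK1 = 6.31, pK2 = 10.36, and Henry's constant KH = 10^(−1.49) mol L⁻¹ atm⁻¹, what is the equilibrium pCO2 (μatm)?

pCO2 = 1.07×10^4 μatm

α₀ = 1 / (1 + K1/[H⁺] + K1K2/[H⁺]²) = 1 / (1 + 10^+1.07 + 10^-1.91)
   = 1 / (1 + 11.749 + 0.012303) = 1/12.761 = 0.07836
[CO2*] = α₀ × DIC = 0.07836 × 4.42 = 0.3464 mmol/L
pCO2 = [CO2*]/KH = 3.464×10^-4 / 3.236×10^-2 = 1.07×10^4 μatm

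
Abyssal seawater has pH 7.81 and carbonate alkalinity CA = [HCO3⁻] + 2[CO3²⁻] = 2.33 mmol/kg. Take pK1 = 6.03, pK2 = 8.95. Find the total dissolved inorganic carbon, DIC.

DIC = 2.22 mmol/kg

CA = [HCO3⁻] + 2[CO3²⁻] = (α₁ + 2α₂)·DIC
At pH 7.81: [H⁺]/K1 = 10^-1.78 = 0.016596, K2/[H⁺] = 10^-1.14 = 0.072444
α₁ = 1/(1 + 0.016596 + 0.072444) = 1/1.0890 = 0.9182; α₂ = α₁·K2/[H⁺] = 0.06652
α₁ + 2α₂ = 1.0513
DIC = CA / (α₁ + 2α₂) = 2.33 / 1.0513 = 2.22 mmol/kg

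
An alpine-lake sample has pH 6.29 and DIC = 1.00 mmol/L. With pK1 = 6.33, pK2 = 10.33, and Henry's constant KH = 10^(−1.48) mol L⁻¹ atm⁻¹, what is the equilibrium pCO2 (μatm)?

α₀ = 1 / (1 + K1/[H⁺] + K1K2/[H⁺]²) = 1 / (1 + 10^-0.04 + 10^-4.08)
   = 1 / (1 + 0.91201 + 8.3176×10^-5) = 1/1.9121 = 0.5230
[CO2*] = α₀ × DIC = 0.5230 × 1.00 = 0.5230 mmol/L
pCO2 = [CO2*]/KH = 5.230×10^-4 / 3.311×10^-2 = 1.58×10^4 μatm

pCO2 = 1.58×10^4 μatm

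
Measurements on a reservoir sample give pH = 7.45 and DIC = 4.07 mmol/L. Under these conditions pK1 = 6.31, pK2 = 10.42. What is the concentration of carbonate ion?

[CO3²⁻] = 4.06 μmol/L

α₂ = 1 / (1 + [H⁺]/K2 + [H⁺]²/(K1K2)) = 1 / (1 + 10^+2.97 + 10^+1.83)
   = 1 / (1 + 933.25 + 67.608) = 1/1001.9 = 0.0009981
[CO3²⁻] = α₂ × DIC = 0.0009981 × 4.07 = 0.00406 mmol/L = 4.06 μmol/L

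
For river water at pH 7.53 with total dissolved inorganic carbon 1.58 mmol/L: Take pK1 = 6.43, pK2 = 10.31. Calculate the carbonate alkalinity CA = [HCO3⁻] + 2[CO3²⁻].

CA = [HCO3⁻] + 2[CO3²⁻] = (α₁ + 2α₂)·DIC
At pH 7.53: [H⁺]/K1 = 10^-1.10 = 0.079433, K2/[H⁺] = 10^-2.78 = 0.0016596
α₁ = 1/(1 + 0.079433 + 0.0016596) = 1/1.0811 = 0.9250; α₂ = α₁·K2/[H⁺] = 0.001535
α₁ + 2α₂ = 0.9281
CA = 0.9281 × 1.58 = 1.47 mmol/L

CA = 1.47 mmol/L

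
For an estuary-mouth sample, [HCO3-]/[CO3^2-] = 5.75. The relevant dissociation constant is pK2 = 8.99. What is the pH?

pH = 8.23

From K2 = [H⁺][CO3^2-]/[HCO3-]:  pH = pK2 − log₁₀([HCO3-]/[CO3^2-])
log₁₀(5.75) = +0.760
pH = 8.99 − (+0.760) = 8.23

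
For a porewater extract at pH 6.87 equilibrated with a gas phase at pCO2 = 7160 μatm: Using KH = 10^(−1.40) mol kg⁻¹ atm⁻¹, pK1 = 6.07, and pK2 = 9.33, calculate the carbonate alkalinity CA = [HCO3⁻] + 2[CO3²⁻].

CA = 1.81 mmol/kg

[CO2*] = KH · pCO2 = 10^(−1.40) × 7160×10^-6 = 2.850×10^-4 mol/kg
α₀ = 1/(1 + K1/[H⁺] + K1K2/[H⁺]²) = 1/(1 + 10^+0.80 + 10^-1.66) = 0.1364
DIC = [CO2*]/α₀ = 2.850×10^-4 / 0.1364 = 2.090 mmol/kg
CA = (α₁ + 2α₂)·DIC = (0.8606 + 2×0.002984) × 2.090 = 1.81 mmol/kg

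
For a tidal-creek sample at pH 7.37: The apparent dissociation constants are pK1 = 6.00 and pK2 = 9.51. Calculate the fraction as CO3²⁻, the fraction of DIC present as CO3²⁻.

α₂ = 0.00690

α₂ = 1 / (1 + [H⁺]/K2 + [H⁺]²/(K1K2)) = 1 / (1 + 10^+2.14 + 10^+0.77)
   = 1 / (1 + 138.04 + 5.8884) = 1/144.93 = 0.006900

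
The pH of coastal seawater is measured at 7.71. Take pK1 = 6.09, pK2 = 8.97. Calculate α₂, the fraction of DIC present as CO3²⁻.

α₂ = 1 / (1 + [H⁺]/K2 + [H⁺]²/(K1K2)) = 1 / (1 + 10^+1.26 + 10^-0.36)
   = 1 / (1 + 18.197 + 0.43652) = 1/19.634 = 0.05093

α₂ = 0.0509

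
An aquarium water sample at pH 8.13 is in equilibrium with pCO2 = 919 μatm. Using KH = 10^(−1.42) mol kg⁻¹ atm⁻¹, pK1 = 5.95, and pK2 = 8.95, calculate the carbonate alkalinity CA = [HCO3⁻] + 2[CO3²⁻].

[CO2*] = KH · pCO2 = 10^(−1.42) × 919×10^-6 = 3.494×10^-5 mol/kg
α₀ = 1/(1 + K1/[H⁺] + K1K2/[H⁺]²) = 1/(1 + 10^+2.18 + 10^+1.36) = 0.005706
DIC = [CO2*]/α₀ = 3.494×10^-5 / 0.005706 = 6.124 mmol/kg
CA = (α₁ + 2α₂)·DIC = (0.8636 + 2×0.1307) × 6.124 = 6.89 mmol/kg

CA = 6.89 mmol/kg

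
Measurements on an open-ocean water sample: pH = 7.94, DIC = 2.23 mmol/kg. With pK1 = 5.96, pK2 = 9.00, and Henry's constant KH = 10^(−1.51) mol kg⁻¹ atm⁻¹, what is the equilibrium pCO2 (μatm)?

α₀ = 1 / (1 + K1/[H⁺] + K1K2/[H⁺]²) = 1 / (1 + 10^+1.98 + 10^+0.92)
   = 1 / (1 + 95.499 + 8.3176) = 1/104.82 = 0.009540
[CO2*] = α₀ × DIC = 0.009540 × 2.23 = 0.02128 mmol/kg
pCO2 = [CO2*]/KH = 2.128×10^-5 / 3.090×10^-2 = 688 μatm

pCO2 = 688 μatm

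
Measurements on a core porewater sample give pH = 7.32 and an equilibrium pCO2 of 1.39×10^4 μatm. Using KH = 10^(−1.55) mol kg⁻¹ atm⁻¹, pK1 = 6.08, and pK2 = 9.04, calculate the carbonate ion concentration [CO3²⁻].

[CO3²⁻] = 0.130 mmol/kg

[CO2*] = KH · pCO2 = 10^(−1.55) × 1.39×10^4×10^-6 = 3.918×10^-4 mol/kg
α₀ = 1/(1 + K1/[H⁺] + K1K2/[H⁺]²) = 1/(1 + 10^+1.24 + 10^-0.48) = 0.05345
DIC = [CO2*]/α₀ = 3.918×10^-4 / 0.05345 = 7.329 mmol/kg
[CO3²⁻] = α₂·DIC; α₂ = 0.01770, so [CO3²⁻] = 0.01770 × 7.329 = 0.130 mmol/kg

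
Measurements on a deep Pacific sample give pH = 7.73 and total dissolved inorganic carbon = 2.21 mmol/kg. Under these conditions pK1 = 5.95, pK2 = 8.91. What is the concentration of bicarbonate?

α₁ = 1 / (1 + [H⁺]/K1 + K2/[H⁺]) = 1 / (1 + 10^-1.78 + 10^-1.18)
   = 1 / (1 + 0.016596 + 0.066069) = 1/1.0827 = 0.9236
[HCO3⁻] = α₁ × DIC = 0.9236 × 2.21 = 2.04 mmol/kg

[HCO3⁻] = 2.04 mmol/kg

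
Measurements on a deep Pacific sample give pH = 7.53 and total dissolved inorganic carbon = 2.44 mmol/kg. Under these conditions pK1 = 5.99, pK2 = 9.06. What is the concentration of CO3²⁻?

α₂ = 1 / (1 + [H⁺]/K2 + [H⁺]²/(K1K2)) = 1 / (1 + 10^+1.53 + 10^-0.01)
   = 1 / (1 + 33.884 + 0.97724) = 1/35.862 = 0.02788
[CO3²⁻] = α₂ × DIC = 0.02788 × 2.44 = 0.0680 mmol/kg

[CO3²⁻] = 0.0680 mmol/kg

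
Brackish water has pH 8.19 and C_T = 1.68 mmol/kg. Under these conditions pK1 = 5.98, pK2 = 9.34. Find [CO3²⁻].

[CO3²⁻] = 0.110 mmol/kg

α₂ = 1 / (1 + [H⁺]/K2 + [H⁺]²/(K1K2)) = 1 / (1 + 10^+1.15 + 10^-1.06)
   = 1 / (1 + 14.125 + 0.087096) = 1/15.212 = 0.06574
[CO3²⁻] = α₂ × DIC = 0.06574 × 1.68 = 0.110 mmol/kg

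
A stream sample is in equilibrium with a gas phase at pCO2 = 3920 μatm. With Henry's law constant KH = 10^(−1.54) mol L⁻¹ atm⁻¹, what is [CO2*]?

KH = 10^(−1.54) = 2.884×10^-2 mol L⁻¹ atm⁻¹
[CO2*] = KH · pCO2 = 2.884×10^-2 × 3920×10^-6 atm = 1.13×10^-4 mol/L

[CO2*] = 113 μmol/L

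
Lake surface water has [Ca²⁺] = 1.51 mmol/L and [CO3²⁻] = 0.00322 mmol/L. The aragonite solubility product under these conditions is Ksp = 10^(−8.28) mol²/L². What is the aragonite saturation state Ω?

Ω = 0.926

Ksp = 10^(−8.28) = 5.248×10^-9
Ω = [Ca²⁺][CO3²⁻]/Ksp = (1.51×10^-3)(0.00322×10^-3) / 5.248×10^-9 = 0.926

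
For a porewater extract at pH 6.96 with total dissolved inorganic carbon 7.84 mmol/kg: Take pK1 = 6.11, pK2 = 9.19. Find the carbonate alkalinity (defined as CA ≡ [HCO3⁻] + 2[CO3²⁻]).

CA = [HCO3⁻] + 2[CO3²⁻] = (α₁ + 2α₂)·DIC
At pH 6.96: [H⁺]/K1 = 10^-0.85 = 0.14125, K2/[H⁺] = 10^-2.23 = 0.0058884
α₁ = 1/(1 + 0.14125 + 0.0058884) = 1/1.1471 = 0.8717; α₂ = α₁·K2/[H⁺] = 0.005133
α₁ + 2α₂ = 0.8820
CA = 0.8820 × 7.84 = 6.91 mmol/kg

CA = 6.91 mmol/kg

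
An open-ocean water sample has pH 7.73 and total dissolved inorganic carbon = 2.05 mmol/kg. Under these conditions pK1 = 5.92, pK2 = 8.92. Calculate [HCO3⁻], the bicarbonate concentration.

α₁ = 1 / (1 + [H⁺]/K1 + K2/[H⁺]) = 1 / (1 + 10^-1.81 + 10^-1.19)
   = 1 / (1 + 0.015488 + 0.064565) = 1/1.0801 = 0.9259
[HCO3⁻] = α₁ × DIC = 0.9259 × 2.05 = 1.90 mmol/kg

[HCO3⁻] = 1.90 mmol/kg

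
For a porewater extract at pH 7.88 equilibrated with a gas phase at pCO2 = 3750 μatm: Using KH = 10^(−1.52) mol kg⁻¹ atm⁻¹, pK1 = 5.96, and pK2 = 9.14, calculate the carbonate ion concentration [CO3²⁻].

[CO2*] = KH · pCO2 = 10^(−1.52) × 3750×10^-6 = 1.132×10^-4 mol/kg
α₀ = 1/(1 + K1/[H⁺] + K1K2/[H⁺]²) = 1/(1 + 10^+1.92 + 10^+0.66) = 0.01127
DIC = [CO2*]/α₀ = 1.132×10^-4 / 0.01127 = 10.05 mmol/kg
[CO3²⁻] = α₂·DIC; α₂ = 0.05150, so [CO3²⁻] = 0.05150 × 10.05 = 0.518 mmol/kg

[CO3²⁻] = 0.518 mmol/kg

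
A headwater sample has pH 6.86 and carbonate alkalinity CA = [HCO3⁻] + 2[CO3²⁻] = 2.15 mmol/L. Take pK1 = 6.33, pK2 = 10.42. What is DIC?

DIC = 2.78 mmol/L

CA = [HCO3⁻] + 2[CO3²⁻] = (α₁ + 2α₂)·DIC
At pH 6.86: [H⁺]/K1 = 10^-0.53 = 0.29512, K2/[H⁺] = 10^-3.56 = 0.00027542
α₁ = 1/(1 + 0.29512 + 0.00027542) = 1/1.2954 = 0.7720; α₂ = α₁·K2/[H⁺] = 0.0002126
α₁ + 2α₂ = 0.7724
DIC = CA / (α₁ + 2α₂) = 2.15 / 0.7724 = 2.78 mmol/L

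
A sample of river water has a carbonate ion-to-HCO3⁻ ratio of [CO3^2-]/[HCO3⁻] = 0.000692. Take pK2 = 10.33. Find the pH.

pH = 7.17

From K2 = [H⁺][CO3^2-]/[HCO3⁻]:  pH = pK2 + log₁₀([CO3^2-]/[HCO3⁻])
log₁₀(0.000692) = -3.160
pH = 10.33 + (-3.160) = 7.17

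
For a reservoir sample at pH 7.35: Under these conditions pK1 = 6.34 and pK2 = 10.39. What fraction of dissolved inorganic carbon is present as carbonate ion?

α₂ = 1 / (1 + [H⁺]/K2 + [H⁺]²/(K1K2)) = 1 / (1 + 10^+3.04 + 10^+2.03)
   = 1 / (1 + 1096.5 + 107.15) = 1/1204.6 = 0.0008301

α₂ = 0.000830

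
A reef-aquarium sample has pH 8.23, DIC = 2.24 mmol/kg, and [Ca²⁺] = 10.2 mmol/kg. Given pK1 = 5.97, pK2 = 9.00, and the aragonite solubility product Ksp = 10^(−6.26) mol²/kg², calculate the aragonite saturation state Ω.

Ω = 6.01

α₂ = 1 / (1 + [H⁺]/K2 + [H⁺]²/(K1K2)) = 1 / (1 + 10^+0.77 + 10^-1.49)
   = 1 / (1 + 5.8884 + 0.032359) = 1/6.9208 = 0.1445
[CO3²⁻] = α₂ × DIC = 0.1445 × 2.24 = 0.3237 mmol/kg
Ksp = 10^(−6.26) = 5.495×10^-7
Ω = [Ca²⁺][CO3²⁻]/Ksp = (10.2×10^-3)(3.237×10^-4) / 5.495×10^-7 = 6.01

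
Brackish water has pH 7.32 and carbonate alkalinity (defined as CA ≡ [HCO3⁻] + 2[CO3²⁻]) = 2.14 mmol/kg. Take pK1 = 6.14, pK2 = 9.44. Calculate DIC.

CA = [HCO3⁻] + 2[CO3²⁻] = (α₁ + 2α₂)·DIC
At pH 7.32: [H⁺]/K1 = 10^-1.18 = 0.066069, K2/[H⁺] = 10^-2.12 = 0.0075858
α₁ = 1/(1 + 0.066069 + 0.0075858) = 1/1.0737 = 0.9314; α₂ = α₁·K2/[H⁺] = 0.007065
α₁ + 2α₂ = 0.9455
DIC = CA / (α₁ + 2α₂) = 2.14 / 0.9455 = 2.26 mmol/kg

DIC = 2.26 mmol/kg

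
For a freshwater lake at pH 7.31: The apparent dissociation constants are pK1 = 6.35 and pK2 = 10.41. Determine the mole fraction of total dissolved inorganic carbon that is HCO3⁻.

α₁ = 0.901

α₁ = 1 / (1 + [H⁺]/K1 + K2/[H⁺]) = 1 / (1 + 10^-0.96 + 10^-3.10)
   = 1 / (1 + 0.10965 + 0.00079433) = 1/1.1104 = 0.9005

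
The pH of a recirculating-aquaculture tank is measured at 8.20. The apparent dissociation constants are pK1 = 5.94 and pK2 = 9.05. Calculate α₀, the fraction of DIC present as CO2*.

α₀ = 0.00479

α₀ = 1 / (1 + K1/[H⁺] + K1K2/[H⁺]²) = 1 / (1 + 10^+2.26 + 10^+1.41)
   = 1 / (1 + 181.97 + 25.704) = 1/208.67 = 0.004792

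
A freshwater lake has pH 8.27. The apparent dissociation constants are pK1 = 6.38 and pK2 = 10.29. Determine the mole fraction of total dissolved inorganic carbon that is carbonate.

α₂ = 0.00934

α₂ = 1 / (1 + [H⁺]/K2 + [H⁺]²/(K1K2)) = 1 / (1 + 10^+2.02 + 10^+0.13)
   = 1 / (1 + 104.71 + 1.3490) = 1/107.06 = 0.009340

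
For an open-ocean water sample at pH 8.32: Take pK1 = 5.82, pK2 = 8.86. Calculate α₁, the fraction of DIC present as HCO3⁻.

α₁ = 1 / (1 + [H⁺]/K1 + K2/[H⁺]) = 1 / (1 + 10^-2.50 + 10^-0.54)
   = 1 / (1 + 0.0031623 + 0.28840) = 1/1.2916 = 0.7743

α₁ = 0.774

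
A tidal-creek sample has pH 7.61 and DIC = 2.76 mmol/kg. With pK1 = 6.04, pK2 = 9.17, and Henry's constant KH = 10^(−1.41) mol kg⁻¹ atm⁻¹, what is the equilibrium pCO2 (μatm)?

pCO2 = 1810 μatm

α₀ = 1 / (1 + K1/[H⁺] + K1K2/[H⁺]²) = 1 / (1 + 10^+1.57 + 10^+0.01)
   = 1 / (1 + 37.154 + 1.0233) = 1/39.177 = 0.02553
[CO2*] = α₀ × DIC = 0.02553 × 2.76 = 0.07045 mmol/kg
pCO2 = [CO2*]/KH = 7.045×10^-5 / 3.890×10^-2 = 1810 μatm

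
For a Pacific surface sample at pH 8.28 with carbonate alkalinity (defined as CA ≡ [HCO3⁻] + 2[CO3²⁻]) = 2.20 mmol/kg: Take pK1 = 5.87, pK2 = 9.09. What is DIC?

CA = [HCO3⁻] + 2[CO3²⁻] = (α₁ + 2α₂)·DIC
At pH 8.28: [H⁺]/K1 = 10^-2.41 = 0.0038905, K2/[H⁺] = 10^-0.81 = 0.15488
α₁ = 1/(1 + 0.0038905 + 0.15488) = 1/1.1588 = 0.8630; α₂ = α₁·K2/[H⁺] = 0.1337
α₁ + 2α₂ = 1.1303
DIC = CA / (α₁ + 2α₂) = 2.20 / 1.1303 = 1.95 mmol/kg

DIC = 1.95 mmol/kg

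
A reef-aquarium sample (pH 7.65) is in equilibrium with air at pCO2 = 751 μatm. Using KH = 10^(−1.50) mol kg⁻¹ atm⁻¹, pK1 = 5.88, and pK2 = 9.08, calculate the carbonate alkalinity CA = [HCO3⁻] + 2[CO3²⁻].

[CO2*] = KH · pCO2 = 10^(−1.50) × 751×10^-6 = 2.375×10^-5 mol/kg
α₀ = 1/(1 + K1/[H⁺] + K1K2/[H⁺]²) = 1/(1 + 10^+1.77 + 10^+0.34) = 0.01611
DIC = [CO2*]/α₀ = 2.375×10^-5 / 0.01611 = 1.474 mmol/kg
CA = (α₁ + 2α₂)·DIC = (0.9486 + 2×0.03525) × 1.474 = 1.50 mmol/kg

CA = 1.50 mmol/kg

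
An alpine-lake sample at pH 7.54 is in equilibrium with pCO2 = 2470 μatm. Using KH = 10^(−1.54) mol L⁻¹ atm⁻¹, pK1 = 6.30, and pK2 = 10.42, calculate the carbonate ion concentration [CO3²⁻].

[CO3²⁻] = 1.63 μmol/L

[CO2*] = KH · pCO2 = 10^(−1.54) × 2470×10^-6 = 7.124×10^-5 mol/L
α₀ = 1/(1 + K1/[H⁺] + K1K2/[H⁺]²) = 1/(1 + 10^+1.24 + 10^-1.64) = 0.05435
DIC = [CO2*]/α₀ = 7.124×10^-5 / 0.05435 = 1.311 mmol/L
[CO3²⁻] = α₂·DIC; α₂ = 0.001245, so [CO3²⁻] = 0.001245 × 1.311 = 0.00163 mmol/L = 1.63 μmol/L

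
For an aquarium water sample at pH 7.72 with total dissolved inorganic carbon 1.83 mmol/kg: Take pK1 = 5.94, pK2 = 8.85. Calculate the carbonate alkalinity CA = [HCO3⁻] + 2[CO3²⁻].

CA = [HCO3⁻] + 2[CO3²⁻] = (α₁ + 2α₂)·DIC
At pH 7.72: [H⁺]/K1 = 10^-1.78 = 0.016596, K2/[H⁺] = 10^-1.13 = 0.074131
α₁ = 1/(1 + 0.016596 + 0.074131) = 1/1.0907 = 0.9168; α₂ = α₁·K2/[H⁺] = 0.06796
α₁ + 2α₂ = 1.0527
CA = 1.0527 × 1.83 = 1.93 mmol/kg

CA = 1.93 mmol/kg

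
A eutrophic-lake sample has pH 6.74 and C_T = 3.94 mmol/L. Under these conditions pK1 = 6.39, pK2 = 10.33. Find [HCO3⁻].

α₁ = 1 / (1 + [H⁺]/K1 + K2/[H⁺]) = 1 / (1 + 10^-0.35 + 10^-3.59)
   = 1 / (1 + 0.44668 + 0.00025704) = 1/1.4469 = 0.6911
[HCO3⁻] = α₁ × DIC = 0.6911 × 3.94 = 2.72 mmol/L

[HCO3⁻] = 2.72 mmol/L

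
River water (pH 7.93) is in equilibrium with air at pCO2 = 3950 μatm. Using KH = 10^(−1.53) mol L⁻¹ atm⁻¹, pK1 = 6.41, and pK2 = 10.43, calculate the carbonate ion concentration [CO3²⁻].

[CO3²⁻] = 12.2 μmol/L

[CO2*] = KH · pCO2 = 10^(−1.53) × 3950×10^-6 = 1.166×10^-4 mol/L
α₀ = 1/(1 + K1/[H⁺] + K1K2/[H⁺]²) = 1/(1 + 10^+1.52 + 10^-0.98) = 0.02922
DIC = [CO2*]/α₀ = 1.166×10^-4 / 0.02922 = 3.989 mmol/L
[CO3²⁻] = α₂·DIC; α₂ = 0.003060, so [CO3²⁻] = 0.003060 × 3.989 = 0.0122 mmol/L = 12.2 μmol/L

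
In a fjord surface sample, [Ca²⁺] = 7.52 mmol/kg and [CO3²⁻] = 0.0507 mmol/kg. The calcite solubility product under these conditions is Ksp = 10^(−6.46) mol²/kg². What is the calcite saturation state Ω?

Ω = 1.10

Ksp = 10^(−6.46) = 3.467×10^-7
Ω = [Ca²⁺][CO3²⁻]/Ksp = (7.52×10^-3)(0.0507×10^-3) / 3.467×10^-7 = 1.10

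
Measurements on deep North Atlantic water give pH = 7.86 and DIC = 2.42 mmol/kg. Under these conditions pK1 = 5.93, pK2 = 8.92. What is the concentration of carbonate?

α₂ = 1 / (1 + [H⁺]/K2 + [H⁺]²/(K1K2)) = 1 / (1 + 10^+1.06 + 10^-0.87)
   = 1 / (1 + 11.482 + 0.13490) = 1/12.616 = 0.07926
[CO3²⁻] = α₂ × DIC = 0.07926 × 2.42 = 0.192 mmol/kg

[CO3²⁻] = 0.192 mmol/kg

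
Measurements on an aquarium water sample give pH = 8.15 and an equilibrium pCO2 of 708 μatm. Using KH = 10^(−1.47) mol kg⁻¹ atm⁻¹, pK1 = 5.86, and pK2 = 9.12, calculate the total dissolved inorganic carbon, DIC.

[CO2*] = KH · pCO2 = 10^(−1.47) × 708×10^-6 = 2.399×10^-5 mol/kg
α₀ = 1/(1 + K1/[H⁺] + K1K2/[H⁺]²) = 1/(1 + 10^+2.29 + 10^+1.32) = 0.004611
DIC = [CO2*]/α₀ = 2.399×10^-5 / 0.004611 = 5.20 mmol/kg

DIC = 5.20 mmol/kg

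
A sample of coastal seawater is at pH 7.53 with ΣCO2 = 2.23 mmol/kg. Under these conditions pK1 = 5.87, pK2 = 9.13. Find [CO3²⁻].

α₂ = 1 / (1 + [H⁺]/K2 + [H⁺]²/(K1K2)) = 1 / (1 + 10^+1.60 + 10^-0.06)
   = 1 / (1 + 39.811 + 0.87096) = 1/41.682 = 0.02399
[CO3²⁻] = α₂ × DIC = 0.02399 × 2.23 = 0.0535 mmol/kg

[CO3²⁻] = 0.0535 mmol/kg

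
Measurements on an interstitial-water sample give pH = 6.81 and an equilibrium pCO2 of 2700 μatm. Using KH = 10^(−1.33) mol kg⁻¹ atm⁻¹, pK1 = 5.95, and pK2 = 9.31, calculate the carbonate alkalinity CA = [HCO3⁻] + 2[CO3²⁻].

CA = 0.921 mmol/kg

[CO2*] = KH · pCO2 = 10^(−1.33) × 2700×10^-6 = 1.263×10^-4 mol/kg
α₀ = 1/(1 + K1/[H⁺] + K1K2/[H⁺]²) = 1/(1 + 10^+0.86 + 10^-1.64) = 0.1210
DIC = [CO2*]/α₀ = 1.263×10^-4 / 0.1210 = 1.044 mmol/kg
CA = (α₁ + 2α₂)·DIC = (0.8763 + 2×0.002771) × 1.044 = 0.921 mmol/kg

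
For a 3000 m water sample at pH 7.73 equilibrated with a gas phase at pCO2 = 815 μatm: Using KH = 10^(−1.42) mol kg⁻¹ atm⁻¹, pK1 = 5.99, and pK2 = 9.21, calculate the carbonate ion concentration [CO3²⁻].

[CO3²⁻] = 0.0564 mmol/kg

[CO2*] = KH · pCO2 = 10^(−1.42) × 815×10^-6 = 3.099×10^-5 mol/kg
α₀ = 1/(1 + K1/[H⁺] + K1K2/[H⁺]²) = 1/(1 + 10^+1.74 + 10^+0.26) = 0.01731
DIC = [CO2*]/α₀ = 3.099×10^-5 / 0.01731 = 1.790 mmol/kg
[CO3²⁻] = α₂·DIC; α₂ = 0.03150, so [CO3²⁻] = 0.03150 × 1.790 = 0.0564 mmol/kg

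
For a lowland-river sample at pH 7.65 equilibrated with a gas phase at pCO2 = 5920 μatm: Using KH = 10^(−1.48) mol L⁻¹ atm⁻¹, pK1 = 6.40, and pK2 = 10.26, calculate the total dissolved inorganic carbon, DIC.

DIC = 3.69 mmol/L

[CO2*] = KH · pCO2 = 10^(−1.48) × 5920×10^-6 = 1.960×10^-4 mol/L
α₀ = 1/(1 + K1/[H⁺] + K1K2/[H⁺]²) = 1/(1 + 10^+1.25 + 10^-1.36) = 0.05312
DIC = [CO2*]/α₀ = 1.960×10^-4 / 0.05312 = 3.69 mmol/L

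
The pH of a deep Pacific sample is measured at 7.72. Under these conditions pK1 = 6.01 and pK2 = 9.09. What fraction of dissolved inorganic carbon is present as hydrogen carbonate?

α₁ = 1 / (1 + [H⁺]/K1 + K2/[H⁺]) = 1 / (1 + 10^-1.71 + 10^-1.37)
   = 1 / (1 + 0.019498 + 0.042658) = 1/1.0622 = 0.9415

α₁ = 0.941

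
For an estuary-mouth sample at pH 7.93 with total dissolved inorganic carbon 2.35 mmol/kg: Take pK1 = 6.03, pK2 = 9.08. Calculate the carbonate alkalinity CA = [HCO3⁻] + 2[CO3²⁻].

CA = [HCO3⁻] + 2[CO3²⁻] = (α₁ + 2α₂)·DIC
At pH 7.93: [H⁺]/K1 = 10^-1.90 = 0.012589, K2/[H⁺] = 10^-1.15 = 0.070795
α₁ = 1/(1 + 0.012589 + 0.070795) = 1/1.0834 = 0.9230; α₂ = α₁·K2/[H⁺] = 0.06535
α₁ + 2α₂ = 1.0537
CA = 1.0537 × 2.35 = 2.48 mmol/kg

CA = 2.48 mmol/kg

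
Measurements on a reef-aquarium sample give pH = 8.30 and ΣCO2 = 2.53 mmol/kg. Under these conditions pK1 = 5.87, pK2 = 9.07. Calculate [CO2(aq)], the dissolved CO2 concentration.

[CO2*] = 8.01 μmol/kg

α₀ = 1 / (1 + K1/[H⁺] + K1K2/[H⁺]²) = 1 / (1 + 10^+2.43 + 10^+1.66)
   = 1 / (1 + 269.15 + 45.709) = 1/315.86 = 0.003166
[CO2*] = α₀ × DIC = 0.003166 × 2.53 = 0.00801 mmol/kg = 8.01 μmol/kg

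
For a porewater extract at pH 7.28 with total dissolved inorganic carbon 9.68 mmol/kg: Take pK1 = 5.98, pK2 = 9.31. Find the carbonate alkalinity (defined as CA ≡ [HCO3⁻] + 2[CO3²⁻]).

CA = 9.31 mmol/kg

CA = [HCO3⁻] + 2[CO3²⁻] = (α₁ + 2α₂)·DIC
At pH 7.28: [H⁺]/K1 = 10^-1.30 = 0.050119, K2/[H⁺] = 10^-2.03 = 0.0093325
α₁ = 1/(1 + 0.050119 + 0.0093325) = 1/1.0595 = 0.9439; α₂ = α₁·K2/[H⁺] = 0.008809
α₁ + 2α₂ = 0.9615
CA = 0.9615 × 9.68 = 9.31 mmol/kg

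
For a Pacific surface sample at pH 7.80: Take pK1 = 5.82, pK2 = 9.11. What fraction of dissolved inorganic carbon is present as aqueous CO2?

α₀ = 1 / (1 + K1/[H⁺] + K1K2/[H⁺]²) = 1 / (1 + 10^+1.98 + 10^+0.67)
   = 1 / (1 + 95.499 + 4.6774) = 1/101.18 = 0.009884

α₀ = 0.00988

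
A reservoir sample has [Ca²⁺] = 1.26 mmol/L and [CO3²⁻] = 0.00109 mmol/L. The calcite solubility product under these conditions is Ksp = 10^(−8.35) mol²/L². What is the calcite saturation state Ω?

Ksp = 10^(−8.35) = 4.467×10^-9
Ω = [Ca²⁺][CO3²⁻]/Ksp = (1.26×10^-3)(0.00109×10^-3) / 4.467×10^-9 = 0.307

Ω = 0.307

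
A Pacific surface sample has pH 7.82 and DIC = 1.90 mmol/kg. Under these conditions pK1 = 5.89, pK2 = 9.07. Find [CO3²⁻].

[CO3²⁻] = 0.100 mmol/kg

α₂ = 1 / (1 + [H⁺]/K2 + [H⁺]²/(K1K2)) = 1 / (1 + 10^+1.25 + 10^-0.68)
   = 1 / (1 + 17.783 + 0.20893) = 1/18.992 = 0.05265
[CO3²⁻] = α₂ × DIC = 0.05265 × 1.90 = 0.100 mmol/kg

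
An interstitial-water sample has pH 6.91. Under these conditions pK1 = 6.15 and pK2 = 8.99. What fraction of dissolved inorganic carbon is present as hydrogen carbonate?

α₁ = 0.846

α₁ = 1 / (1 + [H⁺]/K1 + K2/[H⁺]) = 1 / (1 + 10^-0.76 + 10^-2.08)
   = 1 / (1 + 0.17378 + 0.0083176) = 1/1.1821 = 0.8460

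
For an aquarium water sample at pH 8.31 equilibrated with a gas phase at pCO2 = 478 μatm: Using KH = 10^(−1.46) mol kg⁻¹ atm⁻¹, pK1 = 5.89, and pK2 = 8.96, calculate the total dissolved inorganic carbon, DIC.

[CO2*] = KH · pCO2 = 10^(−1.46) × 478×10^-6 = 1.657×10^-5 mol/kg
α₀ = 1/(1 + K1/[H⁺] + K1K2/[H⁺]²) = 1/(1 + 10^+2.42 + 10^+1.77) = 0.003097
DIC = [CO2*]/α₀ = 1.657×10^-5 / 0.003097 = 5.35 mmol/kg

DIC = 5.35 mmol/kg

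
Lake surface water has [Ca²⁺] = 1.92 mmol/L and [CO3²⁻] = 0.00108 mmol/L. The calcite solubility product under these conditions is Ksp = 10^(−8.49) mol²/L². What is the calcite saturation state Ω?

Ω = 0.641

Ksp = 10^(−8.49) = 3.236×10^-9
Ω = [Ca²⁺][CO3²⁻]/Ksp = (1.92×10^-3)(0.00108×10^-3) / 3.236×10^-9 = 0.641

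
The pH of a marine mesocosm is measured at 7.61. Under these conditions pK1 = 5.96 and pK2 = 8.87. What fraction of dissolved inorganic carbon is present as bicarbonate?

α₁ = 1 / (1 + [H⁺]/K1 + K2/[H⁺]) = 1 / (1 + 10^-1.65 + 10^-1.26)
   = 1 / (1 + 0.022387 + 0.054954) = 1/1.0773 = 0.9282

α₁ = 0.928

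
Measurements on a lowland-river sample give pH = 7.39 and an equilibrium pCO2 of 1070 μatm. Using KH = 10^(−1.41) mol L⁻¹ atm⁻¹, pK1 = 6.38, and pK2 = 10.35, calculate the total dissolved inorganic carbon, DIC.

[CO2*] = KH · pCO2 = 10^(−1.41) × 1070×10^-6 = 4.163×10^-5 mol/L
α₀ = 1/(1 + K1/[H⁺] + K1K2/[H⁺]²) = 1/(1 + 10^+1.01 + 10^-1.95) = 0.08894
DIC = [CO2*]/α₀ = 4.163×10^-5 / 0.08894 = 0.468 mmol/L

DIC = 0.468 mmol/L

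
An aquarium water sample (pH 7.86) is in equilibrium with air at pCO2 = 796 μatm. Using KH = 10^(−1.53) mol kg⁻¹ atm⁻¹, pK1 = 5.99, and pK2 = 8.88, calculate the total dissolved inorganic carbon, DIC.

DIC = 1.93 mmol/kg

[CO2*] = KH · pCO2 = 10^(−1.53) × 796×10^-6 = 2.349×10^-5 mol/kg
α₀ = 1/(1 + K1/[H⁺] + K1K2/[H⁺]²) = 1/(1 + 10^+1.87 + 10^+0.85) = 0.01216
DIC = [CO2*]/α₀ = 2.349×10^-5 / 0.01216 = 1.93 mmol/kg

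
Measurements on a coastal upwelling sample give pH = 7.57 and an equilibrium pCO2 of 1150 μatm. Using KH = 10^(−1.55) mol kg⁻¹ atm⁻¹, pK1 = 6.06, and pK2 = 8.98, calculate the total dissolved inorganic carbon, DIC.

[CO2*] = KH · pCO2 = 10^(−1.55) × 1150×10^-6 = 3.241×10^-5 mol/kg
α₀ = 1/(1 + K1/[H⁺] + K1K2/[H⁺]²) = 1/(1 + 10^+1.51 + 10^+0.10) = 0.02889
DIC = [CO2*]/α₀ = 3.241×10^-5 / 0.02889 = 1.12 mmol/kg

DIC = 1.12 mmol/kg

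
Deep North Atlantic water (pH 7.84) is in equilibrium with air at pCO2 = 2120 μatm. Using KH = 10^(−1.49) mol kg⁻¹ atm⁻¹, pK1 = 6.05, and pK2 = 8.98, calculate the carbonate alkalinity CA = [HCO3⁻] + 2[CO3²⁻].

CA = 4.84 mmol/kg

[CO2*] = KH · pCO2 = 10^(−1.49) × 2120×10^-6 = 6.860×10^-5 mol/kg
α₀ = 1/(1 + K1/[H⁺] + K1K2/[H⁺]²) = 1/(1 + 10^+1.79 + 10^+0.65) = 0.01490
DIC = [CO2*]/α₀ = 6.860×10^-5 / 0.01490 = 4.605 mmol/kg
CA = (α₁ + 2α₂)·DIC = (0.9186 + 2×0.06654) × 4.605 = 4.84 mmol/kg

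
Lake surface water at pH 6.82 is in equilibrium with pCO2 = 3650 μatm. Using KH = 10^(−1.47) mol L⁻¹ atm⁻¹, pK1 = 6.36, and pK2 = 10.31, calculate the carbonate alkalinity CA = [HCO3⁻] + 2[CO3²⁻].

CA = 0.357 mmol/L

[CO2*] = KH · pCO2 = 10^(−1.47) × 3650×10^-6 = 1.237×10^-4 mol/L
α₀ = 1/(1 + K1/[H⁺] + K1K2/[H⁺]²) = 1/(1 + 10^+0.46 + 10^-3.03) = 0.2574
DIC = [CO2*]/α₀ = 1.237×10^-4 / 0.2574 = 0.4805 mmol/L
CA = (α₁ + 2α₂)·DIC = (0.7424 + 2×0.0002402) × 0.4805 = 0.357 mmol/L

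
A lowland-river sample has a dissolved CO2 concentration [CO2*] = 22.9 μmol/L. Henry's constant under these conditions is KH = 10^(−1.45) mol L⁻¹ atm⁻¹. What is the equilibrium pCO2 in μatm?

pCO2 = 645 μatm

KH = 10^(−1.45) = 3.548×10^-2 mol L⁻¹ atm⁻¹
pCO2 = [CO2*]/KH = 22.9×10^-6 / 3.548×10^-2 = 6.45×10^-4 atm = 645 μatm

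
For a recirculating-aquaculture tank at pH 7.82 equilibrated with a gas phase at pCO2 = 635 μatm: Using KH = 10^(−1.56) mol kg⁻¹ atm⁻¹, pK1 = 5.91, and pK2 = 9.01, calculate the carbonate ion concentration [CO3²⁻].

[CO2*] = KH · pCO2 = 10^(−1.56) × 635×10^-6 = 1.749×10^-5 mol/kg
α₀ = 1/(1 + K1/[H⁺] + K1K2/[H⁺]²) = 1/(1 + 10^+1.91 + 10^+0.72) = 0.01142
DIC = [CO2*]/α₀ = 1.749×10^-5 / 0.01142 = 1.531 mmol/kg
[CO3²⁻] = α₂·DIC; α₂ = 0.05996, so [CO3²⁻] = 0.05996 × 1.531 = 0.0918 mmol/kg

[CO3²⁻] = 0.0918 mmol/kg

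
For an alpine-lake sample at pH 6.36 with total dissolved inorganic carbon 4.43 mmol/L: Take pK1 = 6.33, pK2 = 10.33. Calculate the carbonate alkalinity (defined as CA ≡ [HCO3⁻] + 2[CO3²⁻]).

CA = [HCO3⁻] + 2[CO3²⁻] = (α₁ + 2α₂)·DIC
At pH 6.36: [H⁺]/K1 = 10^-0.03 = 0.93325, K2/[H⁺] = 10^-3.97 = 0.00010715
α₁ = 1/(1 + 0.93325 + 0.00010715) = 1/1.9334 = 0.5172; α₂ = α₁·K2/[H⁺] = 5.542×10^-5
α₁ + 2α₂ = 0.5173
CA = 0.5173 × 4.43 = 2.29 mmol/L

CA = 2.29 mmol/L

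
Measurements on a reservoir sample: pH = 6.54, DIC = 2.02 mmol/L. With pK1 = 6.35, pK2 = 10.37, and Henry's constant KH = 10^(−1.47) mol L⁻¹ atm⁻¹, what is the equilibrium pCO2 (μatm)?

pCO2 = 2.34×10^4 μatm

α₀ = 1 / (1 + K1/[H⁺] + K1K2/[H⁺]²) = 1 / (1 + 10^+0.19 + 10^-3.64)
   = 1 / (1 + 1.5488 + 0.00022909) = 1/2.5490 = 0.3923
[CO2*] = α₀ × DIC = 0.3923 × 2.02 = 0.7925 mmol/L
pCO2 = [CO2*]/KH = 7.925×10^-4 / 3.388×10^-2 = 2.34×10^4 μatm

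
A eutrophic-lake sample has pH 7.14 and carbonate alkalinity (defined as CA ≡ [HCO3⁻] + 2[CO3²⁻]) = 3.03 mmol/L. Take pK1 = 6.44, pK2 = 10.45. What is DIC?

CA = [HCO3⁻] + 2[CO3²⁻] = (α₁ + 2α₂)·DIC
At pH 7.14: [H⁺]/K1 = 10^-0.70 = 0.19953, K2/[H⁺] = 10^-3.31 = 0.00048978
α₁ = 1/(1 + 0.19953 + 0.00048978) = 1/1.2000 = 0.8333; α₂ = α₁·K2/[H⁺] = 0.0004081
α₁ + 2α₂ = 0.8341
DIC = CA / (α₁ + 2α₂) = 3.03 / 0.8341 = 3.63 mmol/L

DIC = 3.63 mmol/L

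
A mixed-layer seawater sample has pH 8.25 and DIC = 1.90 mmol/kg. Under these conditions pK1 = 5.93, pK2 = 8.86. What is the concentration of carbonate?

α₂ = 1 / (1 + [H⁺]/K2 + [H⁺]²/(K1K2)) = 1 / (1 + 10^+0.61 + 10^-1.71)
   = 1 / (1 + 4.0738 + 0.019498) = 1/5.0933 = 0.1963
[CO3²⁻] = α₂ × DIC = 0.1963 × 1.90 = 0.373 mmol/kg

[CO3²⁻] = 0.373 mmol/kg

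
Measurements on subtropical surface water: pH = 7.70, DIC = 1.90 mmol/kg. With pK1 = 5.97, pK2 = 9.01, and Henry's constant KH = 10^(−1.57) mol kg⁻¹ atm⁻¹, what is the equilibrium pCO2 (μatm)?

pCO2 = 1230 μatm

α₀ = 1 / (1 + K1/[H⁺] + K1K2/[H⁺]²) = 1 / (1 + 10^+1.73 + 10^+0.42)
   = 1 / (1 + 53.703 + 2.6303) = 1/57.333 = 0.01744
[CO2*] = α₀ × DIC = 0.01744 × 1.90 = 0.03314 mmol/kg
pCO2 = [CO2*]/KH = 3.314×10^-5 / 2.692×10^-2 = 1230 μatm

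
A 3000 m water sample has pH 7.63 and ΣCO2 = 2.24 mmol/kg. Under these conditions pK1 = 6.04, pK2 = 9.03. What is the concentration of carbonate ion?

α₂ = 1 / (1 + [H⁺]/K2 + [H⁺]²/(K1K2)) = 1 / (1 + 10^+1.40 + 10^-0.19)
   = 1 / (1 + 25.119 + 0.64565) = 1/26.765 = 0.03736
[CO3²⁻] = α₂ × DIC = 0.03736 × 2.24 = 0.0837 mmol/kg

[CO3²⁻] = 0.0837 mmol/kg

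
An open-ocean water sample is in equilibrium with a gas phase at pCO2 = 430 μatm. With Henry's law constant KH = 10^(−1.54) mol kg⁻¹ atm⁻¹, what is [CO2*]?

[CO2*] = 12.4 μmol/kg

KH = 10^(−1.54) = 2.884×10^-2 mol kg⁻¹ atm⁻¹
[CO2*] = KH · pCO2 = 2.884×10^-2 × 430×10^-6 atm = 1.24×10^-5 mol/kg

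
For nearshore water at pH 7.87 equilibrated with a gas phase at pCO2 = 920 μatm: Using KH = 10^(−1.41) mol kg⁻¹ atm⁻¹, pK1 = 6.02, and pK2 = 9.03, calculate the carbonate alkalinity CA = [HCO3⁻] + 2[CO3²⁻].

CA = 2.88 mmol/kg

[CO2*] = KH · pCO2 = 10^(−1.41) × 920×10^-6 = 3.579×10^-5 mol/kg
α₀ = 1/(1 + K1/[H⁺] + K1K2/[H⁺]²) = 1/(1 + 10^+1.85 + 10^+0.69) = 0.01304
DIC = [CO2*]/α₀ = 3.579×10^-5 / 0.01304 = 2.745 mmol/kg
CA = (α₁ + 2α₂)·DIC = (0.9231 + 2×0.06386) × 2.745 = 2.88 mmol/kg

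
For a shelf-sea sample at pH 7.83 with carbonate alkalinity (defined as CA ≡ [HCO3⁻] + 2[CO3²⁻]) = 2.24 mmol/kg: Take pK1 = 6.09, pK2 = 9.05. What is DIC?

DIC = 2.16 mmol/kg

CA = [HCO3⁻] + 2[CO3²⁻] = (α₁ + 2α₂)·DIC
At pH 7.83: [H⁺]/K1 = 10^-1.74 = 0.018197, K2/[H⁺] = 10^-1.22 = 0.060256
α₁ = 1/(1 + 0.018197 + 0.060256) = 1/1.0785 = 0.9273; α₂ = α₁·K2/[H⁺] = 0.05587
α₁ + 2α₂ = 1.0390
DIC = CA / (α₁ + 2α₂) = 2.24 / 1.0390 = 2.16 mmol/kg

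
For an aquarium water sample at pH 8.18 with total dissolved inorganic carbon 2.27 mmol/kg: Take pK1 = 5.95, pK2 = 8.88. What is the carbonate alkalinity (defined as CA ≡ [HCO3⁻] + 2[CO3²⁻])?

CA = [HCO3⁻] + 2[CO3²⁻] = (α₁ + 2α₂)·DIC
At pH 8.18: [H⁺]/K1 = 10^-2.23 = 0.0058884, K2/[H⁺] = 10^-0.70 = 0.19953
α₁ = 1/(1 + 0.0058884 + 0.19953) = 1/1.2054 = 0.8296; α₂ = α₁·K2/[H⁺] = 0.1655
α₁ + 2α₂ = 1.1606
CA = 1.1606 × 2.27 = 2.63 mmol/kg

CA = 2.63 mmol/kg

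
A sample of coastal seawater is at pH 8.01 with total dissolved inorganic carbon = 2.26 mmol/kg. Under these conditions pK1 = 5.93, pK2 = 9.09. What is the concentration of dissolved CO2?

[CO2*] = 17.2 μmol/kg

α₀ = 1 / (1 + K1/[H⁺] + K1K2/[H⁺]²) = 1 / (1 + 10^+2.08 + 10^+1.00)
   = 1 / (1 + 120.23 + 10.000) = 1/131.23 = 0.007620
[CO2*] = α₀ × DIC = 0.007620 × 2.26 = 0.0172 mmol/kg = 17.2 μmol/kg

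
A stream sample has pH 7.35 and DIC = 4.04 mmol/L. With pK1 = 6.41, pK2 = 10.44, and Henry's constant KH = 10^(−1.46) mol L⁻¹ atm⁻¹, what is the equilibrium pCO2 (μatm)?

pCO2 = 1.20×10^4 μatm

α₀ = 1 / (1 + K1/[H⁺] + K1K2/[H⁺]²) = 1 / (1 + 10^+0.94 + 10^-2.15)
   = 1 / (1 + 8.7096 + 0.0070795) = 1/9.7167 = 0.1029
[CO2*] = α₀ × DIC = 0.1029 × 4.04 = 0.4158 mmol/L
pCO2 = [CO2*]/KH = 4.158×10^-4 / 3.467×10^-2 = 1.20×10^4 μatm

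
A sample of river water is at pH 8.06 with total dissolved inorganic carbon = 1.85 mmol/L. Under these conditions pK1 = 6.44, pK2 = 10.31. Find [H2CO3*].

[CO2*] = 0.0431 mmol/L

α₀ = 1 / (1 + K1/[H⁺] + K1K2/[H⁺]²) = 1 / (1 + 10^+1.62 + 10^-0.63)
   = 1 / (1 + 41.687 + 0.23442) = 1/42.921 = 0.02330
[CO2*] = α₀ × DIC = 0.02330 × 1.85 = 0.0431 mmol/L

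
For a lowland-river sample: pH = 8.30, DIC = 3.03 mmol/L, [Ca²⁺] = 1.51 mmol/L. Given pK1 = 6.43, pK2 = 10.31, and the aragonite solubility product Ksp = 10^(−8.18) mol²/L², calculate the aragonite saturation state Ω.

α₂ = 1 / (1 + [H⁺]/K2 + [H⁺]²/(K1K2)) = 1 / (1 + 10^+2.01 + 10^+0.14)
   = 1 / (1 + 102.33 + 1.3804) = 1/104.71 = 0.009550
[CO3²⁻] = α₂ × DIC = 0.009550 × 3.03 = 0.02894 mmol/L
Ksp = 10^(−8.18) = 6.607×10^-9
Ω = [Ca²⁺][CO3²⁻]/Ksp = (1.51×10^-3)(2.894×10^-5) / 6.607×10^-9 = 6.61

Ω = 6.61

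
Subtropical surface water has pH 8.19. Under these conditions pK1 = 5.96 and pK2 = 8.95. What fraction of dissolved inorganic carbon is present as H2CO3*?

α₀ = 1 / (1 + K1/[H⁺] + K1K2/[H⁺]²) = 1 / (1 + 10^+2.23 + 10^+1.47)
   = 1 / (1 + 169.82 + 29.512) = 1/200.34 = 0.004992

α₀ = 0.00499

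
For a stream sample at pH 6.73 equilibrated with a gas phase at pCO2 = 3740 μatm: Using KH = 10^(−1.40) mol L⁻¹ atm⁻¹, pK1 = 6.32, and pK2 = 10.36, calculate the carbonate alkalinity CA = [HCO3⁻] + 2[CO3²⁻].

[CO2*] = KH · pCO2 = 10^(−1.40) × 3740×10^-6 = 1.489×10^-4 mol/L
α₀ = 1/(1 + K1/[H⁺] + K1K2/[H⁺]²) = 1/(1 + 10^+0.41 + 10^-3.22) = 0.2800
DIC = [CO2*]/α₀ = 1.489×10^-4 / 0.2800 = 0.5317 mmol/L
CA = (α₁ + 2α₂)·DIC = (0.7198 + 2×0.0001687) × 0.5317 = 0.383 mmol/L

CA = 0.383 mmol/L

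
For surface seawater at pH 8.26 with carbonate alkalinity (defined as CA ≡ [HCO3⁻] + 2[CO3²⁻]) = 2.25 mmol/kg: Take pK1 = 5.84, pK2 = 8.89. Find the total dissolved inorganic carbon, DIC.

CA = [HCO3⁻] + 2[CO3²⁻] = (α₁ + 2α₂)·DIC
At pH 8.26: [H⁺]/K1 = 10^-2.42 = 0.0038019, K2/[H⁺] = 10^-0.63 = 0.23442
α₁ = 1/(1 + 0.0038019 + 0.23442) = 1/1.2382 = 0.8076; α₂ = α₁·K2/[H⁺] = 0.1893
α₁ + 2α₂ = 1.1863
DIC = CA / (α₁ + 2α₂) = 2.25 / 1.1863 = 1.90 mmol/kg

DIC = 1.90 mmol/kg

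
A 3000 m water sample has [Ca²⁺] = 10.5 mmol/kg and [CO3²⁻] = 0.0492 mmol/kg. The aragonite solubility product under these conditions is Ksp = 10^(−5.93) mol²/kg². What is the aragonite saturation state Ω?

Ksp = 10^(−5.93) = 1.175×10^-6
Ω = [Ca²⁺][CO3²⁻]/Ksp = (10.5×10^-3)(0.0492×10^-3) / 1.175×10^-6 = 0.440

Ω = 0.440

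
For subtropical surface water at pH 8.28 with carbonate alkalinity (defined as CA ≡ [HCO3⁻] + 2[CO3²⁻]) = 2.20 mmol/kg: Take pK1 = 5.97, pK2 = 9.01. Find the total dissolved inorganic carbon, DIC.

DIC = 1.91 mmol/kg

CA = [HCO3⁻] + 2[CO3²⁻] = (α₁ + 2α₂)·DIC
At pH 8.28: [H⁺]/K1 = 10^-2.31 = 0.0048978, K2/[H⁺] = 10^-0.73 = 0.18621
α₁ = 1/(1 + 0.0048978 + 0.18621) = 1/1.1911 = 0.8396; α₂ = α₁·K2/[H⁺] = 0.1563
α₁ + 2α₂ = 1.1522
DIC = CA / (α₁ + 2α₂) = 2.20 / 1.1522 = 1.91 mmol/kg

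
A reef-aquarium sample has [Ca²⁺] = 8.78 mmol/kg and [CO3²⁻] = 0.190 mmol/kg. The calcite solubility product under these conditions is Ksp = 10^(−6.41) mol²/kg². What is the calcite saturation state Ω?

Ω = 4.29

Ksp = 10^(−6.41) = 3.890×10^-7
Ω = [Ca²⁺][CO3²⁻]/Ksp = (8.78×10^-3)(0.190×10^-3) / 3.890×10^-7 = 4.29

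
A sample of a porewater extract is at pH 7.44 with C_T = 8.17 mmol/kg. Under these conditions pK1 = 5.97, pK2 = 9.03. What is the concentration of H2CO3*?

[CO2*] = 0.261 mmol/kg

α₀ = 1 / (1 + K1/[H⁺] + K1K2/[H⁺]²) = 1 / (1 + 10^+1.47 + 10^-0.12)
   = 1 / (1 + 29.512 + 0.75858) = 1/31.271 = 0.03198
[CO2*] = α₀ × DIC = 0.03198 × 8.17 = 0.261 mmol/kg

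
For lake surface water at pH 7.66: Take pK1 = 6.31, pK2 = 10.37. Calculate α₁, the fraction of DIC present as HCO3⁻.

α₁ = 0.955

α₁ = 1 / (1 + [H⁺]/K1 + K2/[H⁺]) = 1 / (1 + 10^-1.35 + 10^-2.71)
   = 1 / (1 + 0.044668 + 0.0019498) = 1/1.0466 = 0.9555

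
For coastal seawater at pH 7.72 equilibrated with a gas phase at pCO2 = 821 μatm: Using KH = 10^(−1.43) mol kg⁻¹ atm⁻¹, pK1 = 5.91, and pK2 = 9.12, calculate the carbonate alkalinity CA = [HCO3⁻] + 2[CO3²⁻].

CA = 2.13 mmol/kg

[CO2*] = KH · pCO2 = 10^(−1.43) × 821×10^-6 = 3.050×10^-5 mol/kg
α₀ = 1/(1 + K1/[H⁺] + K1K2/[H⁺]²) = 1/(1 + 10^+1.81 + 10^+0.41) = 0.01468
DIC = [CO2*]/α₀ = 3.050×10^-5 / 0.01468 = 2.078 mmol/kg
CA = (α₁ + 2α₂)·DIC = (0.9476 + 2×0.03772) × 2.078 = 2.13 mmol/kg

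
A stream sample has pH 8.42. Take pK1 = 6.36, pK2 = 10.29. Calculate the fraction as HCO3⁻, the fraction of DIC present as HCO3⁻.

α₁ = 1 / (1 + [H⁺]/K1 + K2/[H⁺]) = 1 / (1 + 10^-2.06 + 10^-1.87)
   = 1 / (1 + 0.0087096 + 0.013490) = 1/1.0222 = 0.9783

α₁ = 0.978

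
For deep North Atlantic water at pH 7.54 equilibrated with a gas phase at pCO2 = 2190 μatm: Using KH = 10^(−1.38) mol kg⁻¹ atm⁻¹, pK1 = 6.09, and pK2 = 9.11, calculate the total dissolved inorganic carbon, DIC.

DIC = 2.73 mmol/kg

[CO2*] = KH · pCO2 = 10^(−1.38) × 2190×10^-6 = 9.129×10^-5 mol/kg
α₀ = 1/(1 + K1/[H⁺] + K1K2/[H⁺]²) = 1/(1 + 10^+1.45 + 10^-0.12) = 0.03340
DIC = [CO2*]/α₀ = 9.129×10^-5 / 0.03340 = 2.73 mmol/kg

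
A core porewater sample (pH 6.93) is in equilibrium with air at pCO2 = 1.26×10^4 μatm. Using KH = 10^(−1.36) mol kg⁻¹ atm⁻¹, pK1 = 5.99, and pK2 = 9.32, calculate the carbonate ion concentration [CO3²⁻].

[CO2*] = KH · pCO2 = 10^(−1.36) × 1.26×10^4×10^-6 = 5.500×10^-4 mol/kg
α₀ = 1/(1 + K1/[H⁺] + K1K2/[H⁺]²) = 1/(1 + 10^+0.94 + 10^-1.45) = 0.1026
DIC = [CO2*]/α₀ = 5.500×10^-4 / 0.1026 = 5.360 mmol/kg
[CO3²⁻] = α₂·DIC; α₂ = 0.003641, so [CO3²⁻] = 0.003641 × 5.360 = 0.0195 mmol/kg = 19.5 μmol/kg

[CO3²⁻] = 19.5 μmol/kg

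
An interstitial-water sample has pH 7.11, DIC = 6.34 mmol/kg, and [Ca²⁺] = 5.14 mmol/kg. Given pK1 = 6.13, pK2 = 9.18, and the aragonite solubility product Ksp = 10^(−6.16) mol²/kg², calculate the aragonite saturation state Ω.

Ω = 0.360

α₂ = 1 / (1 + [H⁺]/K2 + [H⁺]²/(K1K2)) = 1 / (1 + 10^+2.07 + 10^+1.09)
   = 1 / (1 + 117.49 + 12.303) = 1/130.79 = 0.007646
[CO3²⁻] = α₂ × DIC = 0.007646 × 6.34 = 0.04847 mmol/kg
Ksp = 10^(−6.16) = 6.918×10^-7
Ω = [Ca²⁺][CO3²⁻]/Ksp = (5.14×10^-3)(4.847×10^-5) / 6.918×10^-7 = 0.360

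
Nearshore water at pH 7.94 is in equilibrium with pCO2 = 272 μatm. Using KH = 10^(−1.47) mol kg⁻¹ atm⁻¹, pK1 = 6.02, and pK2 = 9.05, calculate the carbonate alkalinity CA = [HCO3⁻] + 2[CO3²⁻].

CA = 0.886 mmol/kg

[CO2*] = KH · pCO2 = 10^(−1.47) × 272×10^-6 = 9.217×10^-6 mol/kg
α₀ = 1/(1 + K1/[H⁺] + K1K2/[H⁺]²) = 1/(1 + 10^+1.92 + 10^+0.81) = 0.01103
DIC = [CO2*]/α₀ = 9.217×10^-6 / 0.01103 = 0.8353 mmol/kg
CA = (α₁ + 2α₂)·DIC = (0.9177 + 2×0.07124) × 0.8353 = 0.886 mmol/kg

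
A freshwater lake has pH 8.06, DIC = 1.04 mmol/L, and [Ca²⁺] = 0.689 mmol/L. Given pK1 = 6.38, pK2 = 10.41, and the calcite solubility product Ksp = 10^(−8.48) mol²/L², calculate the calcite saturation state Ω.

α₂ = 1 / (1 + [H⁺]/K2 + [H⁺]²/(K1K2)) = 1 / (1 + 10^+2.35 + 10^+0.67)
   = 1 / (1 + 223.87 + 4.6774) = 1/229.55 = 0.004356
[CO3²⁻] = α₂ × DIC = 0.004356 × 1.04 = 0.004531 mmol/L = 4.531 μmol/L
Ksp = 10^(−8.48) = 3.311×10^-9
Ω = [Ca²⁺][CO3²⁻]/Ksp = (0.689×10^-3)(4.531×10^-6) / 3.311×10^-9 = 0.943

Ω = 0.943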